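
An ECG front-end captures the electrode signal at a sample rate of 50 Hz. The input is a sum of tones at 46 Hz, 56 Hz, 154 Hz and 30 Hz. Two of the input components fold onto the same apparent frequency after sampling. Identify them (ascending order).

46 Hz, 154 Hz

fs/2 = 25 Hz.
46 Hz > fs/2 = 25 Hz, folds to fs − 46 Hz = 4 Hz.
56 Hz mod fs = 6 Hz.
6 Hz ≤ fs/2 = 25 Hz, appears at 6 Hz.
154 Hz mod fs = 4 Hz.
4 Hz ≤ fs/2 = 25 Hz, appears at 4 Hz.
30 Hz > fs/2 = 25 Hz, folds to fs − 30 Hz = 20 Hz.
46 Hz and 154 Hz both map to 4 Hz.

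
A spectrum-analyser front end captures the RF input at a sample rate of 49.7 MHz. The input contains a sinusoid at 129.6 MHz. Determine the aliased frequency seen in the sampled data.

129.6 MHz mod fs = 30.2 MHz.
30.2 MHz > fs/2 = 24.85 MHz, folds to fs − 30.2 MHz = 19.5 MHz.

19.5 MHz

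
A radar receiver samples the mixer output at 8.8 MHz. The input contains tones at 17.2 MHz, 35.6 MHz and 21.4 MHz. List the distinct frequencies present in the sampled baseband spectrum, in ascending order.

fs/2 = 4.4 MHz.
17.2 MHz mod fs = 8.4 MHz.
8.4 MHz > fs/2 = 4.4 MHz, folds to fs − 8.4 MHz = 0.4 MHz.
35.6 MHz mod fs = 0.4 MHz.
0.4 MHz ≤ fs/2 = 4.4 MHz, appears at 0.4 MHz.
21.4 MHz mod fs = 3.8 MHz.
3.8 MHz ≤ fs/2 = 4.4 MHz, appears at 3.8 MHz.
Distinct values: {0.4 MHz, 3.8 MHz}.

0.4 MHz, 3.8 MHz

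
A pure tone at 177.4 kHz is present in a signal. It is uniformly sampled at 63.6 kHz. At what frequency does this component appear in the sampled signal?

13.4 kHz

177.4 kHz mod fs = 50.2 kHz.
50.2 kHz > fs/2 = 31.8 kHz, folds to fs − 50.2 kHz = 13.4 kHz.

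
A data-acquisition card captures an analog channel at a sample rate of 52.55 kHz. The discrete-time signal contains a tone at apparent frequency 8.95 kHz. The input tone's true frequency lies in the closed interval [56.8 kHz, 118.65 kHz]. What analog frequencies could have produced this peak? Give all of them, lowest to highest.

61.5 kHz, 96.15 kHz, 114.05 kHz

Frequencies that alias to 8.95 kHz are k·fs ± 8.95 kHz for integer k ≥ 0.
k=0: 8.95 kHz.
k=1: 43.6 kHz, 61.5 kHz.
k=2: 96.15 kHz, 114.05 kHz.
k=3: 148.7 kHz, 166.6 kHz.
Within [56.8 kHz, 118.65 kHz]: 61.5 kHz, 96.15 kHz, 114.05 kHz.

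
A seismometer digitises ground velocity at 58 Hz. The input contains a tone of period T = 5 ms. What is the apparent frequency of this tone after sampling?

T = 5 ms → f = 1/T = 200 Hz.
200 Hz mod fs = 26 Hz.
26 Hz ≤ fs/2 = 29 Hz, appears at 26 Hz.

26 Hz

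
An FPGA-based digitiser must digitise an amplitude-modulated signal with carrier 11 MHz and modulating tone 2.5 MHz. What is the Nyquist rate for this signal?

27 MHz

AM sidebands sit at fc ± fm = 8.5 MHz and 13.5 MHz.
Highest-frequency component: 13.5 MHz.
Nyquist rate = 2 × 13.5 MHz = 27 MHz.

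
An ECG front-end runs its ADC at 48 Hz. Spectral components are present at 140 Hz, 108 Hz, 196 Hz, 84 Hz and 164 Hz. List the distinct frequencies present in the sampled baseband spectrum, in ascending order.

4 Hz, 12 Hz, 20 Hz

fs/2 = 24 Hz.
140 Hz mod fs = 44 Hz.
44 Hz > fs/2 = 24 Hz, folds to fs − 44 Hz = 4 Hz.
108 Hz mod fs = 12 Hz.
12 Hz ≤ fs/2 = 24 Hz, appears at 12 Hz.
196 Hz mod fs = 4 Hz.
4 Hz ≤ fs/2 = 24 Hz, appears at 4 Hz.
84 Hz mod fs = 36 Hz.
36 Hz > fs/2 = 24 Hz, folds to fs − 36 Hz = 12 Hz.
164 Hz mod fs = 20 Hz.
20 Hz ≤ fs/2 = 24 Hz, appears at 20 Hz.
Distinct values: {4 Hz, 12 Hz, 20 Hz}.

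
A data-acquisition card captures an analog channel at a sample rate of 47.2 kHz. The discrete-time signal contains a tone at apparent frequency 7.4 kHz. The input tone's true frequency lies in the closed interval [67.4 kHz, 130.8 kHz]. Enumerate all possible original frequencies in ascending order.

87 kHz, 101.8 kHz

Frequencies that alias to 7.4 kHz are k·fs ± 7.4 kHz for integer k ≥ 0.
k=0: 7.4 kHz.
k=1: 39.8 kHz, 54.6 kHz.
k=2: 87 kHz, 101.8 kHz.
k=3: 134.2 kHz, 149 kHz.
Within [67.4 kHz, 130.8 kHz]: 87 kHz, 101.8 kHz.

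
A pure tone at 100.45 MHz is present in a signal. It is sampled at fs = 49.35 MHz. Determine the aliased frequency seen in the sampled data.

1.75 MHz

100.45 MHz mod fs = 1.75 MHz.
1.75 MHz ≤ fs/2 = 24.675 MHz, appears at 1.75 MHz.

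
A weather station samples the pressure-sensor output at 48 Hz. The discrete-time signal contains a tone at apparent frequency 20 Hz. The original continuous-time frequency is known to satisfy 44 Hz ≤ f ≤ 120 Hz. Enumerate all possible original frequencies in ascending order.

Frequencies that alias to 20 Hz are k·fs ± 20 Hz for integer k ≥ 0.
k=0: 20 Hz.
k=1: 28 Hz, 68 Hz.
k=2: 76 Hz, 116 Hz.
k=3: 124 Hz, 164 Hz.
Within [44 Hz, 120 Hz]: 68 Hz, 76 Hz, 116 Hz.

68 Hz, 76 Hz, 116 Hz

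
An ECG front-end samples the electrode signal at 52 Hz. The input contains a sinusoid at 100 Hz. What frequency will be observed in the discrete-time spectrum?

4 Hz

100 Hz mod fs = 48 Hz.
48 Hz > fs/2 = 26 Hz, folds to fs − 48 Hz = 4 Hz.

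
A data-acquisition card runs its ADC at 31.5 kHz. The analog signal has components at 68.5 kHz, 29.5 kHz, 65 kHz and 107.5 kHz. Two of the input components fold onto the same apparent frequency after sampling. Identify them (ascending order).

29.5 kHz, 65 kHz

fs/2 = 15.75 kHz.
68.5 kHz mod fs = 5.5 kHz.
5.5 kHz ≤ fs/2 = 15.75 kHz, appears at 5.5 kHz.
29.5 kHz > fs/2 = 15.75 kHz, folds to fs − 29.5 kHz = 2 kHz.
65 kHz mod fs = 2 kHz.
2 kHz ≤ fs/2 = 15.75 kHz, appears at 2 kHz.
107.5 kHz mod fs = 13 kHz.
13 kHz ≤ fs/2 = 15.75 kHz, appears at 13 kHz.
29.5 kHz and 65 kHz both map to 2 kHz.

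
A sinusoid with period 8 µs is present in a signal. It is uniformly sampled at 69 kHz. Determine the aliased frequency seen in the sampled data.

T = 8 µs → f = 1/T = 125 kHz.
125 kHz mod fs = 56 kHz.
56 kHz > fs/2 = 34.5 kHz, folds to fs − 56 kHz = 13 kHz.

13 kHz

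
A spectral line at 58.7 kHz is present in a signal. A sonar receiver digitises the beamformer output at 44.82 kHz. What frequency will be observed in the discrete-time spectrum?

13.88 kHz

58.7 kHz mod fs = 13.88 kHz.
13.88 kHz ≤ fs/2 = 22.41 kHz, appears at 13.88 kHz.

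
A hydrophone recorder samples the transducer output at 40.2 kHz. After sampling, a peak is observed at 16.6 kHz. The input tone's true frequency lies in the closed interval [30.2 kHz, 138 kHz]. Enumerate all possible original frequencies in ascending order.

Frequencies that alias to 16.6 kHz are k·fs ± 16.6 kHz for integer k ≥ 0.
k=0: 16.6 kHz.
k=1: 23.6 kHz, 56.8 kHz.
k=2: 63.8 kHz, 97 kHz.
k=3: 104 kHz, 137.2 kHz.
k=4: 144.2 kHz, 177.4 kHz.
Within [30.2 kHz, 138 kHz]: 56.8 kHz, 63.8 kHz, 97 kHz, 104 kHz, 137.2 kHz.

56.8 kHz, 63.8 kHz, 97 kHz, 104 kHz, 137.2 kHz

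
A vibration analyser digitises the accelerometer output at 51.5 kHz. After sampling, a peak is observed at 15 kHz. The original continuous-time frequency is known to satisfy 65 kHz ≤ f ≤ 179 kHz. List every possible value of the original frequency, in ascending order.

Frequencies that alias to 15 kHz are k·fs ± 15 kHz for integer k ≥ 0.
k=0: 15 kHz.
k=1: 36.5 kHz, 66.5 kHz.
k=2: 88 kHz, 118 kHz.
k=3: 139.5 kHz, 169.5 kHz.
k=4: 191 kHz, 221 kHz.
Within [65 kHz, 179 kHz]: 66.5 kHz, 88 kHz, 118 kHz, 139.5 kHz, 169.5 kHz.

66.5 kHz, 88 kHz, 118 kHz, 139.5 kHz, 169.5 kHz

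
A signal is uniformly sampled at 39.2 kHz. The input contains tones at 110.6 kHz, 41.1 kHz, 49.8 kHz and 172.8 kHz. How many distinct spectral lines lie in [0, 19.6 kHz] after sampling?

4

fs/2 = 19.6 kHz.
110.6 kHz mod fs = 32.2 kHz.
32.2 kHz > fs/2 = 19.6 kHz, folds to fs − 32.2 kHz = 7 kHz.
41.1 kHz mod fs = 1.9 kHz.
1.9 kHz ≤ fs/2 = 19.6 kHz, appears at 1.9 kHz.
49.8 kHz mod fs = 10.6 kHz.
10.6 kHz ≤ fs/2 = 19.6 kHz, appears at 10.6 kHz.
172.8 kHz mod fs = 16 kHz.
16 kHz ≤ fs/2 = 19.6 kHz, appears at 16 kHz.
Distinct values: {1.9 kHz, 7 kHz, 10.6 kHz, 16 kHz} → 4.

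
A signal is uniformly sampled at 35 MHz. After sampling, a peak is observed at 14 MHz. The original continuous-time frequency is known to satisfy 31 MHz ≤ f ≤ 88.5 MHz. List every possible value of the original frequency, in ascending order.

Frequencies that alias to 14 MHz are k·fs ± 14 MHz for integer k ≥ 0.
k=0: 14 MHz.
k=1: 21 MHz, 49 MHz.
k=2: 56 MHz, 84 MHz.
k=3: 91 MHz, 119 MHz.
Within [31 MHz, 88.5 MHz]: 49 MHz, 56 MHz, 84 MHz.

49 MHz, 56 MHz, 84 MHz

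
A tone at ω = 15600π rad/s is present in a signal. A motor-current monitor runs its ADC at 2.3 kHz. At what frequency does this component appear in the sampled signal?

ω = 15600π rad/s → f = ω/(2π) = 7800 Hz = 7.8 kHz.
7.8 kHz mod fs = 0.9 kHz.
0.9 kHz ≤ fs/2 = 1.15 kHz, appears at 0.9 kHz.

0.9 kHz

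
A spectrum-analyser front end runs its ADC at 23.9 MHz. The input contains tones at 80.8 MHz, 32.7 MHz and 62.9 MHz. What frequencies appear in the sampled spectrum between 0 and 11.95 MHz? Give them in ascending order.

8.8 MHz, 9.1 MHz

fs/2 = 11.95 MHz.
80.8 MHz mod fs = 9.1 MHz.
9.1 MHz ≤ fs/2 = 11.95 MHz, appears at 9.1 MHz.
32.7 MHz mod fs = 8.8 MHz.
8.8 MHz ≤ fs/2 = 11.95 MHz, appears at 8.8 MHz.
62.9 MHz mod fs = 15.1 MHz.
15.1 MHz > fs/2 = 11.95 MHz, folds to fs − 15.1 MHz = 8.8 MHz.
Distinct values: {8.8 MHz, 9.1 MHz}.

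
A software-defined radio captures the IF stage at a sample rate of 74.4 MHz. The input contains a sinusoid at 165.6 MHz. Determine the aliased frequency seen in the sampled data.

16.8 MHz

165.6 MHz mod fs = 16.8 MHz.
16.8 MHz ≤ fs/2 = 37.2 MHz, appears at 16.8 MHz.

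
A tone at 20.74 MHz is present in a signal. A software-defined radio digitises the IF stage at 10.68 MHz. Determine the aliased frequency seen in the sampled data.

20.74 MHz mod fs = 10.06 MHz.
10.06 MHz > fs/2 = 5.34 MHz, folds to fs − 10.06 MHz = 0.62 MHz.

0.62 MHz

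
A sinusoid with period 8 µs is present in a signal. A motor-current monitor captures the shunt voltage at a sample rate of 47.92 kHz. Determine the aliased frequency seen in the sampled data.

18.76 kHz

T = 8 µs → f = 1/T = 125 kHz.
125 kHz mod fs = 29.16 kHz.
29.16 kHz > fs/2 = 23.96 kHz, folds to fs − 29.16 kHz = 18.76 kHz.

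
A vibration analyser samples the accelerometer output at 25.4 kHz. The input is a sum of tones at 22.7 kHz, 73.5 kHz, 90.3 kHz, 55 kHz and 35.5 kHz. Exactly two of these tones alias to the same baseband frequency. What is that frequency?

fs/2 = 12.7 kHz.
22.7 kHz > fs/2 = 12.7 kHz, folds to fs − 22.7 kHz = 2.7 kHz.
73.5 kHz mod fs = 22.7 kHz.
22.7 kHz > fs/2 = 12.7 kHz, folds to fs − 22.7 kHz = 2.7 kHz.
90.3 kHz mod fs = 14.1 kHz.
14.1 kHz > fs/2 = 12.7 kHz, folds to fs − 14.1 kHz = 11.3 kHz.
55 kHz mod fs = 4.2 kHz.
4.2 kHz ≤ fs/2 = 12.7 kHz, appears at 4.2 kHz.
35.5 kHz mod fs = 10.1 kHz.
10.1 kHz ≤ fs/2 = 12.7 kHz, appears at 10.1 kHz.
22.7 kHz and 73.5 kHz both map to 2.7 kHz.

2.7 kHz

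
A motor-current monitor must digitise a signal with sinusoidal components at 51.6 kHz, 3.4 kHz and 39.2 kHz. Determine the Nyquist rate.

Highest-frequency component: 51.6 kHz.
Nyquist rate = 2 × 51.6 kHz = 103.2 kHz.

103.2 kHz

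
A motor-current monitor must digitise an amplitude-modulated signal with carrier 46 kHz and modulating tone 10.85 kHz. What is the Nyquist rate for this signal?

AM sidebands sit at fc ± fm = 35.15 kHz and 56.85 kHz.
Highest-frequency component: 56.85 kHz.
Nyquist rate = 2 × 56.85 kHz = 113.7 kHz.

113.7 kHz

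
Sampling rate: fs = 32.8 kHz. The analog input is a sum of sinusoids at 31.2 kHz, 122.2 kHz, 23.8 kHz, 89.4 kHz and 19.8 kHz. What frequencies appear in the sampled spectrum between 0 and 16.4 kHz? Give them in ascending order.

1.6 kHz, 9 kHz, 13 kHz

fs/2 = 16.4 kHz.
31.2 kHz > fs/2 = 16.4 kHz, folds to fs − 31.2 kHz = 1.6 kHz.
122.2 kHz mod fs = 23.8 kHz.
23.8 kHz > fs/2 = 16.4 kHz, folds to fs − 23.8 kHz = 9 kHz.
23.8 kHz > fs/2 = 16.4 kHz, folds to fs − 23.8 kHz = 9 kHz.
89.4 kHz mod fs = 23.8 kHz.
23.8 kHz > fs/2 = 16.4 kHz, folds to fs − 23.8 kHz = 9 kHz.
19.8 kHz > fs/2 = 16.4 kHz, folds to fs − 19.8 kHz = 13 kHz.
Distinct values: {1.6 kHz, 9 kHz, 13 kHz}.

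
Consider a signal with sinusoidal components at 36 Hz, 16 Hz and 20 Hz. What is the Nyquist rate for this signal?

Highest-frequency component: 36 Hz.
Nyquist rate = 2 × 36 Hz = 72 Hz.

72 Hz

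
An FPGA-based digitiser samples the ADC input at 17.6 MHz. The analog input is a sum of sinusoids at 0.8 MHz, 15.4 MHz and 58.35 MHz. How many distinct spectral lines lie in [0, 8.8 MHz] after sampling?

fs/2 = 8.8 MHz.
0.8 MHz ≤ fs/2 = 8.8 MHz, passes unchanged.
15.4 MHz > fs/2 = 8.8 MHz, folds to fs − 15.4 MHz = 2.2 MHz.
58.35 MHz mod fs = 5.55 MHz.
5.55 MHz ≤ fs/2 = 8.8 MHz, appears at 5.55 MHz.
Distinct values: {0.8 MHz, 2.2 MHz, 5.55 MHz} → 3.

3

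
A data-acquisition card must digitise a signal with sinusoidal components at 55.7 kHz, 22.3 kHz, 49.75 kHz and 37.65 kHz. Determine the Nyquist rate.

111.4 kHz

Highest-frequency component: 55.7 kHz.
Nyquist rate = 2 × 55.7 kHz = 111.4 kHz.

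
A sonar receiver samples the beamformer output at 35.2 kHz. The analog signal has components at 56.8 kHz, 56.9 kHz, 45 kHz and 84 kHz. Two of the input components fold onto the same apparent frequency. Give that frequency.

fs/2 = 17.6 kHz.
56.8 kHz mod fs = 21.6 kHz.
21.6 kHz > fs/2 = 17.6 kHz, folds to fs − 21.6 kHz = 13.6 kHz.
56.9 kHz mod fs = 21.7 kHz.
21.7 kHz > fs/2 = 17.6 kHz, folds to fs − 21.7 kHz = 13.5 kHz.
45 kHz mod fs = 9.8 kHz.
9.8 kHz ≤ fs/2 = 17.6 kHz, appears at 9.8 kHz.
84 kHz mod fs = 13.6 kHz.
13.6 kHz ≤ fs/2 = 17.6 kHz, appears at 13.6 kHz.
56.8 kHz and 84 kHz both map to 13.6 kHz.

13.6 kHz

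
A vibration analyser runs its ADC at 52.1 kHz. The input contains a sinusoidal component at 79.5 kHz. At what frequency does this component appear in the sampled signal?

79.5 kHz mod fs = 27.4 kHz.
27.4 kHz > fs/2 = 26.05 kHz, folds to fs − 27.4 kHz = 24.7 kHz.

24.7 kHz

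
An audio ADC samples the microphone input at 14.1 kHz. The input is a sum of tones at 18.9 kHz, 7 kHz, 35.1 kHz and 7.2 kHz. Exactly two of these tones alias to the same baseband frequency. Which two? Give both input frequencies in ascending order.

fs/2 = 7.05 kHz.
18.9 kHz mod fs = 4.8 kHz.
4.8 kHz ≤ fs/2 = 7.05 kHz, appears at 4.8 kHz.
7 kHz ≤ fs/2 = 7.05 kHz, passes unchanged.
35.1 kHz mod fs = 6.9 kHz.
6.9 kHz ≤ fs/2 = 7.05 kHz, appears at 6.9 kHz.
7.2 kHz > fs/2 = 7.05 kHz, folds to fs − 7.2 kHz = 6.9 kHz.
7.2 kHz and 35.1 kHz both map to 6.9 kHz.

7.2 kHz, 35.1 kHz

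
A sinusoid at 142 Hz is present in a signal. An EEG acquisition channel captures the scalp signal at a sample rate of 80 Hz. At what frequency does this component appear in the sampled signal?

142 Hz mod fs = 62 Hz.
62 Hz > fs/2 = 40 Hz, folds to fs − 62 Hz = 18 Hz.

18 Hz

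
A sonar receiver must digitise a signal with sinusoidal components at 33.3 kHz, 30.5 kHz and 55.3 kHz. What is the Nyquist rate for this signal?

110.6 kHz

Highest-frequency component: 55.3 kHz.
Nyquist rate = 2 × 55.3 kHz = 110.6 kHz.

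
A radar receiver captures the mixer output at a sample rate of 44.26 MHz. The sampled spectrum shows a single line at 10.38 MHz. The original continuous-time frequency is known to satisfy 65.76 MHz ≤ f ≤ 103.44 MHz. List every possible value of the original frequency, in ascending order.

78.14 MHz, 98.9 MHz

Frequencies that alias to 10.38 MHz are k·fs ± 10.38 MHz for integer k ≥ 0.
k=0: 10.38 MHz.
k=1: 33.88 MHz, 54.64 MHz.
k=2: 78.14 MHz, 98.9 MHz.
k=3: 122.4 MHz, 143.16 MHz.
Within [65.76 MHz, 103.44 MHz]: 78.14 MHz, 98.9 MHz.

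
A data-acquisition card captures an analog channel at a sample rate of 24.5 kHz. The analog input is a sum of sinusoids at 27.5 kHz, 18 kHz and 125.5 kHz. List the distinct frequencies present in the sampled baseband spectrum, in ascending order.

fs/2 = 12.25 kHz.
27.5 kHz mod fs = 3 kHz.
3 kHz ≤ fs/2 = 12.25 kHz, appears at 3 kHz.
18 kHz > fs/2 = 12.25 kHz, folds to fs − 18 kHz = 6.5 kHz.
125.5 kHz mod fs = 3 kHz.
3 kHz ≤ fs/2 = 12.25 kHz, appears at 3 kHz.
Distinct values: {3 kHz, 6.5 kHz}.

3 kHz, 6.5 kHz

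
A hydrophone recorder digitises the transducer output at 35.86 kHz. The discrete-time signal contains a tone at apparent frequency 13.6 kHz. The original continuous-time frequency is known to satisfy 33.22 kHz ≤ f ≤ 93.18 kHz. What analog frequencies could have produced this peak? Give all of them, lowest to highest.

Frequencies that alias to 13.6 kHz are k·fs ± 13.6 kHz for integer k ≥ 0.
k=0: 13.6 kHz.
k=1: 22.26 kHz, 49.46 kHz.
k=2: 58.12 kHz, 85.32 kHz.
k=3: 93.98 kHz, 121.18 kHz.
Within [33.22 kHz, 93.18 kHz]: 49.46 kHz, 58.12 kHz, 85.32 kHz.

49.46 kHz, 58.12 kHz, 85.32 kHz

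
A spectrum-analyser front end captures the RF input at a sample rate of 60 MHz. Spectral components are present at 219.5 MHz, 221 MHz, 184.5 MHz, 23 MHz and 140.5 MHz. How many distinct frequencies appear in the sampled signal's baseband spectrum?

4

fs/2 = 30 MHz.
219.5 MHz mod fs = 39.5 MHz.
39.5 MHz > fs/2 = 30 MHz, folds to fs − 39.5 MHz = 20.5 MHz.
221 MHz mod fs = 41 MHz.
41 MHz > fs/2 = 30 MHz, folds to fs − 41 MHz = 19 MHz.
184.5 MHz mod fs = 4.5 MHz.
4.5 MHz ≤ fs/2 = 30 MHz, appears at 4.5 MHz.
23 MHz ≤ fs/2 = 30 MHz, passes unchanged.
140.5 MHz mod fs = 20.5 MHz.
20.5 MHz ≤ fs/2 = 30 MHz, appears at 20.5 MHz.
Distinct values: {4.5 MHz, 19 MHz, 20.5 MHz, 23 MHz} → 4.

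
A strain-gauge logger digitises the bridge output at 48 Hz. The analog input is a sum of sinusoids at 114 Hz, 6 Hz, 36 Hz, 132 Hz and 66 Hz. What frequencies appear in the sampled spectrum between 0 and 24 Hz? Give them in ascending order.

fs/2 = 24 Hz.
114 Hz mod fs = 18 Hz.
18 Hz ≤ fs/2 = 24 Hz, appears at 18 Hz.
6 Hz ≤ fs/2 = 24 Hz, passes unchanged.
36 Hz > fs/2 = 24 Hz, folds to fs − 36 Hz = 12 Hz.
132 Hz mod fs = 36 Hz.
36 Hz > fs/2 = 24 Hz, folds to fs − 36 Hz = 12 Hz.
66 Hz mod fs = 18 Hz.
18 Hz ≤ fs/2 = 24 Hz, appears at 18 Hz.
Distinct values: {6 Hz, 12 Hz, 18 Hz}.

6 Hz, 12 Hz, 18 Hz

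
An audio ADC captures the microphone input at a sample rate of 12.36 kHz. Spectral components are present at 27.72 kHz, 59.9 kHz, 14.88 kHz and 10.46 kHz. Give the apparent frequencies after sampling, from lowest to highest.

1.9 kHz, 2.52 kHz, 3 kHz

fs/2 = 6.18 kHz.
27.72 kHz mod fs = 3 kHz.
3 kHz ≤ fs/2 = 6.18 kHz, appears at 3 kHz.
59.9 kHz mod fs = 10.46 kHz.
10.46 kHz > fs/2 = 6.18 kHz, folds to fs − 10.46 kHz = 1.9 kHz.
14.88 kHz mod fs = 2.52 kHz.
2.52 kHz ≤ fs/2 = 6.18 kHz, appears at 2.52 kHz.
10.46 kHz > fs/2 = 6.18 kHz, folds to fs − 10.46 kHz = 1.9 kHz.
Distinct values: {1.9 kHz, 2.52 kHz, 3 kHz}.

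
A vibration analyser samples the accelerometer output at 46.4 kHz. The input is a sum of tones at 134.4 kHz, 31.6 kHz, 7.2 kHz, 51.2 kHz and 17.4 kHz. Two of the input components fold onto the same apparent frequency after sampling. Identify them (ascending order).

fs/2 = 23.2 kHz.
134.4 kHz mod fs = 41.6 kHz.
41.6 kHz > fs/2 = 23.2 kHz, folds to fs − 41.6 kHz = 4.8 kHz.
31.6 kHz > fs/2 = 23.2 kHz, folds to fs − 31.6 kHz = 14.8 kHz.
7.2 kHz ≤ fs/2 = 23.2 kHz, passes unchanged.
51.2 kHz mod fs = 4.8 kHz.
4.8 kHz ≤ fs/2 = 23.2 kHz, appears at 4.8 kHz.
17.4 kHz ≤ fs/2 = 23.2 kHz, passes unchanged.
51.2 kHz and 134.4 kHz both map to 4.8 kHz.

51.2 kHz, 134.4 kHz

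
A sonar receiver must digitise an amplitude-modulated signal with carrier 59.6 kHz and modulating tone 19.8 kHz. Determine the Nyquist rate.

158.8 kHz

AM sidebands sit at fc ± fm = 39.8 kHz and 79.4 kHz.
Highest-frequency component: 79.4 kHz.
Nyquist rate = 2 × 79.4 kHz = 158.8 kHz.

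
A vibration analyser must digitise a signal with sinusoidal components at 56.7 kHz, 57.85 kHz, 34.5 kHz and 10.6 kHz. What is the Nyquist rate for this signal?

115.7 kHz

Highest-frequency component: 57.85 kHz.
Nyquist rate = 2 × 57.85 kHz = 115.7 kHz.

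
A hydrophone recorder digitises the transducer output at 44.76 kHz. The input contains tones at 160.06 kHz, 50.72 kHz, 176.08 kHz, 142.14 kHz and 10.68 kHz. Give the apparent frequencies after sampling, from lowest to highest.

fs/2 = 22.38 kHz.
160.06 kHz mod fs = 25.78 kHz.
25.78 kHz > fs/2 = 22.38 kHz, folds to fs − 25.78 kHz = 18.98 kHz.
50.72 kHz mod fs = 5.96 kHz.
5.96 kHz ≤ fs/2 = 22.38 kHz, appears at 5.96 kHz.
176.08 kHz mod fs = 41.8 kHz.
41.8 kHz > fs/2 = 22.38 kHz, folds to fs − 41.8 kHz = 2.96 kHz.
142.14 kHz mod fs = 7.86 kHz.
7.86 kHz ≤ fs/2 = 22.38 kHz, appears at 7.86 kHz.
10.68 kHz ≤ fs/2 = 22.38 kHz, passes unchanged.
Distinct values: {2.96 kHz, 5.96 kHz, 7.86 kHz, 10.68 kHz, 18.98 kHz}.

2.96 kHz, 5.96 kHz, 7.86 kHz, 10.68 kHz, 18.98 kHz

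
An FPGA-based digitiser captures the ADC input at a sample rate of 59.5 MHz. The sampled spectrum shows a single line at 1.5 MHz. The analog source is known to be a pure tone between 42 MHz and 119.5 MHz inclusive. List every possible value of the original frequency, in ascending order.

Frequencies that alias to 1.5 MHz are k·fs ± 1.5 MHz for integer k ≥ 0.
k=0: 1.5 MHz.
k=1: 58 MHz, 61 MHz.
k=2: 117.5 MHz, 120.5 MHz.
k=3: 177 MHz, 180 MHz.
Within [42 MHz, 119.5 MHz]: 58 MHz, 61 MHz, 117.5 MHz.

58 MHz, 61 MHz, 117.5 MHz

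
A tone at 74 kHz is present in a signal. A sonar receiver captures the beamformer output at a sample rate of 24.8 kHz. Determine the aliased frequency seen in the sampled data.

0.4 kHz

74 kHz mod fs = 24.4 kHz.
24.4 kHz > fs/2 = 12.4 kHz, folds to fs − 24.4 kHz = 0.4 kHz.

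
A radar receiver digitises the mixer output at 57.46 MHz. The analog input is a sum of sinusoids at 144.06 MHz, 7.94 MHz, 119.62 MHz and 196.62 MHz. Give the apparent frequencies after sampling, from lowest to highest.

fs/2 = 28.73 MHz.
144.06 MHz mod fs = 29.14 MHz.
29.14 MHz > fs/2 = 28.73 MHz, folds to fs − 29.14 MHz = 28.32 MHz.
7.94 MHz ≤ fs/2 = 28.73 MHz, passes unchanged.
119.62 MHz mod fs = 4.7 MHz.
4.7 MHz ≤ fs/2 = 28.73 MHz, appears at 4.7 MHz.
196.62 MHz mod fs = 24.24 MHz.
24.24 MHz ≤ fs/2 = 28.73 MHz, appears at 24.24 MHz.
Distinct values: {4.7 MHz, 7.94 MHz, 24.24 MHz, 28.32 MHz}.

4.7 MHz, 7.94 MHz, 24.24 MHz, 28.32 MHz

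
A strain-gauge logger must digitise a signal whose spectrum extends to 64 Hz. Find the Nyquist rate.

128 Hz

Nyquist rate = 2 × 64 Hz = 128 Hz.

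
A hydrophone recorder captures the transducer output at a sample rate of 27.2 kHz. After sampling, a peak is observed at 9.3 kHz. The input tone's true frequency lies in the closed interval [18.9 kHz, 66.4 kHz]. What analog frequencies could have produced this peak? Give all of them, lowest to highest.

36.5 kHz, 45.1 kHz, 63.7 kHz

Frequencies that alias to 9.3 kHz are k·fs ± 9.3 kHz for integer k ≥ 0.
k=0: 9.3 kHz.
k=1: 17.9 kHz, 36.5 kHz.
k=2: 45.1 kHz, 63.7 kHz.
k=3: 72.3 kHz, 90.9 kHz.
Within [18.9 kHz, 66.4 kHz]: 36.5 kHz, 45.1 kHz, 63.7 kHz.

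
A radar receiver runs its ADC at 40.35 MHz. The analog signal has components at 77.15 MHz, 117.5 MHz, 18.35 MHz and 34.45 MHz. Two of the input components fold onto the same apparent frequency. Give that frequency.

fs/2 = 20.175 MHz.
77.15 MHz mod fs = 36.8 MHz.
36.8 MHz > fs/2 = 20.175 MHz, folds to fs − 36.8 MHz = 3.55 MHz.
117.5 MHz mod fs = 36.8 MHz.
36.8 MHz > fs/2 = 20.175 MHz, folds to fs − 36.8 MHz = 3.55 MHz.
18.35 MHz ≤ fs/2 = 20.175 MHz, passes unchanged.
34.45 MHz > fs/2 = 20.175 MHz, folds to fs − 34.45 MHz = 5.9 MHz.
77.15 MHz and 117.5 MHz both map to 3.55 MHz.

3.55 MHz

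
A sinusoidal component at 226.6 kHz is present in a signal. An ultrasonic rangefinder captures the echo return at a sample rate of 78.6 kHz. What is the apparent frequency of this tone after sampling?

9.2 kHz

226.6 kHz mod fs = 69.4 kHz.
69.4 kHz > fs/2 = 39.3 kHz, folds to fs − 69.4 kHz = 9.2 kHz.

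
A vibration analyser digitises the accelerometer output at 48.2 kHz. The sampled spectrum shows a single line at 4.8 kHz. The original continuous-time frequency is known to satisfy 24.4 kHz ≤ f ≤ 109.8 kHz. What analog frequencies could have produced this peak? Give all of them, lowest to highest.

Frequencies that alias to 4.8 kHz are k·fs ± 4.8 kHz for integer k ≥ 0.
k=0: 4.8 kHz.
k=1: 43.4 kHz, 53 kHz.
k=2: 91.6 kHz, 101.2 kHz.
k=3: 139.8 kHz, 149.4 kHz.
Within [24.4 kHz, 109.8 kHz]: 43.4 kHz, 53 kHz, 91.6 kHz, 101.2 kHz.

43.4 kHz, 53 kHz, 91.6 kHz, 101.2 kHz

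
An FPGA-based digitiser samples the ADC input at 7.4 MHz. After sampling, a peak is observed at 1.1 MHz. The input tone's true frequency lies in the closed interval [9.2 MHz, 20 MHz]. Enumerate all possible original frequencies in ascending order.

13.7 MHz, 15.9 MHz

Frequencies that alias to 1.1 MHz are k·fs ± 1.1 MHz for integer k ≥ 0.
k=0: 1.1 MHz.
k=1: 6.3 MHz, 8.5 MHz.
k=2: 13.7 MHz, 15.9 MHz.
k=3: 21.1 MHz, 23.3 MHz.
Within [9.2 MHz, 20 MHz]: 13.7 MHz, 15.9 MHz.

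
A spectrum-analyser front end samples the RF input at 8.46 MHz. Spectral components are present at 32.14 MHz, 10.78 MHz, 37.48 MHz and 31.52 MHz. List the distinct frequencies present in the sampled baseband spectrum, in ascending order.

1.7 MHz, 2.32 MHz, 3.64 MHz

fs/2 = 4.23 MHz.
32.14 MHz mod fs = 6.76 MHz.
6.76 MHz > fs/2 = 4.23 MHz, folds to fs − 6.76 MHz = 1.7 MHz.
10.78 MHz mod fs = 2.32 MHz.
2.32 MHz ≤ fs/2 = 4.23 MHz, appears at 2.32 MHz.
37.48 MHz mod fs = 3.64 MHz.
3.64 MHz ≤ fs/2 = 4.23 MHz, appears at 3.64 MHz.
31.52 MHz mod fs = 6.14 MHz.
6.14 MHz > fs/2 = 4.23 MHz, folds to fs − 6.14 MHz = 2.32 MHz.
Distinct values: {1.7 MHz, 2.32 MHz, 3.64 MHz}.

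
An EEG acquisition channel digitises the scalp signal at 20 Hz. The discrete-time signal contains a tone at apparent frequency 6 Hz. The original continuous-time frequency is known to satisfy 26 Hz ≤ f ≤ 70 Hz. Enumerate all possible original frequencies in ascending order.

Frequencies that alias to 6 Hz are k·fs ± 6 Hz for integer k ≥ 0.
k=0: 6 Hz.
k=1: 14 Hz, 26 Hz.
k=2: 34 Hz, 46 Hz.
k=3: 54 Hz, 66 Hz.
k=4: 74 Hz, 86 Hz.
Within [26 Hz, 70 Hz]: 26 Hz, 34 Hz, 46 Hz, 54 Hz, 66 Hz.

26 Hz, 34 Hz, 46 Hz, 54 Hz, 66 Hz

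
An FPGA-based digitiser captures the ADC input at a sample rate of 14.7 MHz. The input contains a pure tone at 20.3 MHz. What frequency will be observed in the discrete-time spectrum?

20.3 MHz mod fs = 5.6 MHz.
5.6 MHz ≤ fs/2 = 7.35 MHz, appears at 5.6 MHz.

5.6 MHz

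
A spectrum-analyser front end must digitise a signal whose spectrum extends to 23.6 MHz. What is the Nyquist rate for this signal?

47.2 MHz

Nyquist rate = 2 × 23.6 MHz = 47.2 MHz.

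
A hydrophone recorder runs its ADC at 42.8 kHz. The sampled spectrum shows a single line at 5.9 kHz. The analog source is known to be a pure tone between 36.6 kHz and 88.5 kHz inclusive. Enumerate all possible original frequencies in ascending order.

36.9 kHz, 48.7 kHz, 79.7 kHz

Frequencies that alias to 5.9 kHz are k·fs ± 5.9 kHz for integer k ≥ 0.
k=0: 5.9 kHz.
k=1: 36.9 kHz, 48.7 kHz.
k=2: 79.7 kHz, 91.5 kHz.
k=3: 122.5 kHz, 134.3 kHz.
Within [36.6 kHz, 88.5 kHz]: 36.9 kHz, 48.7 kHz, 79.7 kHz.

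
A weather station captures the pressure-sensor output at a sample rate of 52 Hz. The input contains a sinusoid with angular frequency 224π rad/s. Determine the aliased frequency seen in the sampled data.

8 Hz

ω = 224π rad/s → f = ω/(2π) = 112 Hz.
112 Hz mod fs = 8 Hz.
8 Hz ≤ fs/2 = 26 Hz, appears at 8 Hz.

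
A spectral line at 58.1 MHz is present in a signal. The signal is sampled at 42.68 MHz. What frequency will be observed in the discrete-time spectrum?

58.1 MHz mod fs = 15.42 MHz.
15.42 MHz ≤ fs/2 = 21.34 MHz, appears at 15.42 MHz.

15.42 MHz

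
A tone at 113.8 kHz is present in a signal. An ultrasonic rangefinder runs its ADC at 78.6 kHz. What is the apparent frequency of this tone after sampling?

113.8 kHz mod fs = 35.2 kHz.
35.2 kHz ≤ fs/2 = 39.3 kHz, appears at 35.2 kHz.

35.2 kHz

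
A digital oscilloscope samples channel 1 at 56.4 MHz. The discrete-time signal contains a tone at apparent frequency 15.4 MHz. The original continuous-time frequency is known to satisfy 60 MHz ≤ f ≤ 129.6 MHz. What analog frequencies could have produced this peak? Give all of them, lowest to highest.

71.8 MHz, 97.4 MHz, 128.2 MHz

Frequencies that alias to 15.4 MHz are k·fs ± 15.4 MHz for integer k ≥ 0.
k=0: 15.4 MHz.
k=1: 41 MHz, 71.8 MHz.
k=2: 97.4 MHz, 128.2 MHz.
k=3: 153.8 MHz, 184.6 MHz.
Within [60 MHz, 129.6 MHz]: 71.8 MHz, 97.4 MHz, 128.2 MHz.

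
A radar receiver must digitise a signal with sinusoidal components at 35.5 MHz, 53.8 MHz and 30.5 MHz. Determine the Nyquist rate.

107.6 MHz

Highest-frequency component: 53.8 MHz.
Nyquist rate = 2 × 53.8 MHz = 107.6 MHz.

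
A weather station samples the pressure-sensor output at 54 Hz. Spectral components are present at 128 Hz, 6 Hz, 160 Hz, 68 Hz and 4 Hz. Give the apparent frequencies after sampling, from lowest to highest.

fs/2 = 27 Hz.
128 Hz mod fs = 20 Hz.
20 Hz ≤ fs/2 = 27 Hz, appears at 20 Hz.
6 Hz ≤ fs/2 = 27 Hz, passes unchanged.
160 Hz mod fs = 52 Hz.
52 Hz > fs/2 = 27 Hz, folds to fs − 52 Hz = 2 Hz.
68 Hz mod fs = 14 Hz.
14 Hz ≤ fs/2 = 27 Hz, appears at 14 Hz.
4 Hz ≤ fs/2 = 27 Hz, passes unchanged.
Distinct values: {2 Hz, 4 Hz, 6 Hz, 14 Hz, 20 Hz}.

2 Hz, 4 Hz, 6 Hz, 14 Hz, 20 Hz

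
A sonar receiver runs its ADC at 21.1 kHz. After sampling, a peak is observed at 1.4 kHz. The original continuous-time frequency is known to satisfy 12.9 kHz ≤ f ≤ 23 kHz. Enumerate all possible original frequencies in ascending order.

Frequencies that alias to 1.4 kHz are k·fs ± 1.4 kHz for integer k ≥ 0.
k=0: 1.4 kHz.
k=1: 19.7 kHz, 22.5 kHz.
k=2: 40.8 kHz, 43.6 kHz.
Within [12.9 kHz, 23 kHz]: 19.7 kHz, 22.5 kHz.

19.7 kHz, 22.5 kHz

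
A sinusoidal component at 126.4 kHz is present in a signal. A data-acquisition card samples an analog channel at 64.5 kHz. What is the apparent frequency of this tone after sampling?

126.4 kHz mod fs = 61.9 kHz.
61.9 kHz > fs/2 = 32.25 kHz, folds to fs − 61.9 kHz = 2.6 kHz.

2.6 kHz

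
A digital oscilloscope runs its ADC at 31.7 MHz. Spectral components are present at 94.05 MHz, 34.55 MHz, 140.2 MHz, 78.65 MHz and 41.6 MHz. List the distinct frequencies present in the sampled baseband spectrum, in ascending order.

fs/2 = 15.85 MHz.
94.05 MHz mod fs = 30.65 MHz.
30.65 MHz > fs/2 = 15.85 MHz, folds to fs − 30.65 MHz = 1.05 MHz.
34.55 MHz mod fs = 2.85 MHz.
2.85 MHz ≤ fs/2 = 15.85 MHz, appears at 2.85 MHz.
140.2 MHz mod fs = 13.4 MHz.
13.4 MHz ≤ fs/2 = 15.85 MHz, appears at 13.4 MHz.
78.65 MHz mod fs = 15.25 MHz.
15.25 MHz ≤ fs/2 = 15.85 MHz, appears at 15.25 MHz.
41.6 MHz mod fs = 9.9 MHz.
9.9 MHz ≤ fs/2 = 15.85 MHz, appears at 9.9 MHz.
Distinct values: {1.05 MHz, 2.85 MHz, 9.9 MHz, 13.4 MHz, 15.25 MHz}.

1.05 MHz, 2.85 MHz, 9.9 MHz, 13.4 MHz, 15.25 MHz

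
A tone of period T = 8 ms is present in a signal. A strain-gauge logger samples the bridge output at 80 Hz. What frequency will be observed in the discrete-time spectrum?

T = 8 ms → f = 1/T = 125 Hz.
125 Hz mod fs = 45 Hz.
45 Hz > fs/2 = 40 Hz, folds to fs − 45 Hz = 35 Hz.

35 Hz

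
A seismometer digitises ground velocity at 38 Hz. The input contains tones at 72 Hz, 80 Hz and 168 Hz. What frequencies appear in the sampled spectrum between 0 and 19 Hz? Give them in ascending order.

4 Hz, 16 Hz

fs/2 = 19 Hz.
72 Hz mod fs = 34 Hz.
34 Hz > fs/2 = 19 Hz, folds to fs − 34 Hz = 4 Hz.
80 Hz mod fs = 4 Hz.
4 Hz ≤ fs/2 = 19 Hz, appears at 4 Hz.
168 Hz mod fs = 16 Hz.
16 Hz ≤ fs/2 = 19 Hz, appears at 16 Hz.
Distinct values: {4 Hz, 16 Hz}.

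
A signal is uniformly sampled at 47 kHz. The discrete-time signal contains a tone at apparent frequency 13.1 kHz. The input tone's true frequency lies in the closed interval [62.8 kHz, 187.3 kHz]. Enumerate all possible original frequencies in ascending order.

Frequencies that alias to 13.1 kHz are k·fs ± 13.1 kHz for integer k ≥ 0.
k=0: 13.1 kHz.
k=1: 33.9 kHz, 60.1 kHz.
k=2: 80.9 kHz, 107.1 kHz.
k=3: 127.9 kHz, 154.1 kHz.
k=4: 174.9 kHz, 201.1 kHz.
k=5: 221.9 kHz, 248.1 kHz.
Within [62.8 kHz, 187.3 kHz]: 80.9 kHz, 107.1 kHz, 127.9 kHz, 154.1 kHz, 174.9 kHz.

80.9 kHz, 107.1 kHz, 127.9 kHz, 154.1 kHz, 174.9 kHz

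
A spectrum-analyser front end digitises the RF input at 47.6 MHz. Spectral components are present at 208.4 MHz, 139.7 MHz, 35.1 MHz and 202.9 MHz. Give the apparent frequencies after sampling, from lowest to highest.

3.1 MHz, 12.5 MHz, 18 MHz

fs/2 = 23.8 MHz.
208.4 MHz mod fs = 18 MHz.
18 MHz ≤ fs/2 = 23.8 MHz, appears at 18 MHz.
139.7 MHz mod fs = 44.5 MHz.
44.5 MHz > fs/2 = 23.8 MHz, folds to fs − 44.5 MHz = 3.1 MHz.
35.1 MHz > fs/2 = 23.8 MHz, folds to fs − 35.1 MHz = 12.5 MHz.
202.9 MHz mod fs = 12.5 MHz.
12.5 MHz ≤ fs/2 = 23.8 MHz, appears at 12.5 MHz.
Distinct values: {3.1 MHz, 12.5 MHz, 18 MHz}.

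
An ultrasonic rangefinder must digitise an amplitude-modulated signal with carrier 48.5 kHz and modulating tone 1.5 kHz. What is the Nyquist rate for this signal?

100 kHz

AM sidebands sit at fc ± fm = 47 kHz and 50 kHz.
Highest-frequency component: 50 kHz.
Nyquist rate = 2 × 50 kHz = 100 kHz.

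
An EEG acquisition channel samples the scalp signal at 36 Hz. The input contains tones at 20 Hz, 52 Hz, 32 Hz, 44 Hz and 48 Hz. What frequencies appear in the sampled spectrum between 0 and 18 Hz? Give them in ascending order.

fs/2 = 18 Hz.
20 Hz > fs/2 = 18 Hz, folds to fs − 20 Hz = 16 Hz.
52 Hz mod fs = 16 Hz.
16 Hz ≤ fs/2 = 18 Hz, appears at 16 Hz.
32 Hz > fs/2 = 18 Hz, folds to fs − 32 Hz = 4 Hz.
44 Hz mod fs = 8 Hz.
8 Hz ≤ fs/2 = 18 Hz, appears at 8 Hz.
48 Hz mod fs = 12 Hz.
12 Hz ≤ fs/2 = 18 Hz, appears at 12 Hz.
Distinct values: {4 Hz, 8 Hz, 12 Hz, 16 Hz}.

4 Hz, 8 Hz, 12 Hz, 16 Hz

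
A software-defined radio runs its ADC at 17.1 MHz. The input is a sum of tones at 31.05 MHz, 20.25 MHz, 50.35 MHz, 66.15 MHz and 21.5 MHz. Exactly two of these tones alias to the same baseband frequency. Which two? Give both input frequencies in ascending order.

20.25 MHz, 31.05 MHz

fs/2 = 8.55 MHz.
31.05 MHz mod fs = 13.95 MHz.
13.95 MHz > fs/2 = 8.55 MHz, folds to fs − 13.95 MHz = 3.15 MHz.
20.25 MHz mod fs = 3.15 MHz.
3.15 MHz ≤ fs/2 = 8.55 MHz, appears at 3.15 MHz.
50.35 MHz mod fs = 16.15 MHz.
16.15 MHz > fs/2 = 8.55 MHz, folds to fs − 16.15 MHz = 0.95 MHz.
66.15 MHz mod fs = 14.85 MHz.
14.85 MHz > fs/2 = 8.55 MHz, folds to fs − 14.85 MHz = 2.25 MHz.
21.5 MHz mod fs = 4.4 MHz.
4.4 MHz ≤ fs/2 = 8.55 MHz, appears at 4.4 MHz.
20.25 MHz and 31.05 MHz both map to 3.15 MHz.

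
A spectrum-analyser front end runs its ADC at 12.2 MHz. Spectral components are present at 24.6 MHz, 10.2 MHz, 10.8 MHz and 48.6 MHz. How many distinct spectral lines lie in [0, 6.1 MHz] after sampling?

3

fs/2 = 6.1 MHz.
24.6 MHz mod fs = 0.2 MHz.
0.2 MHz ≤ fs/2 = 6.1 MHz, appears at 0.2 MHz.
10.2 MHz > fs/2 = 6.1 MHz, folds to fs − 10.2 MHz = 2 MHz.
10.8 MHz > fs/2 = 6.1 MHz, folds to fs − 10.8 MHz = 1.4 MHz.
48.6 MHz mod fs = 12 MHz.
12 MHz > fs/2 = 6.1 MHz, folds to fs − 12 MHz = 0.2 MHz.
Distinct values: {0.2 MHz, 1.4 MHz, 2 MHz} → 3.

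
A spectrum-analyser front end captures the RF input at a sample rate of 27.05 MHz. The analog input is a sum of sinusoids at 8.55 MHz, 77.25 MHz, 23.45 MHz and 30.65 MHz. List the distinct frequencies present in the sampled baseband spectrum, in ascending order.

fs/2 = 13.525 MHz.
8.55 MHz ≤ fs/2 = 13.525 MHz, passes unchanged.
77.25 MHz mod fs = 23.15 MHz.
23.15 MHz > fs/2 = 13.525 MHz, folds to fs − 23.15 MHz = 3.9 MHz.
23.45 MHz > fs/2 = 13.525 MHz, folds to fs − 23.45 MHz = 3.6 MHz.
30.65 MHz mod fs = 3.6 MHz.
3.6 MHz ≤ fs/2 = 13.525 MHz, appears at 3.6 MHz.
Distinct values: {3.6 MHz, 3.9 MHz, 8.55 MHz}.

3.6 MHz, 3.9 MHz, 8.55 MHz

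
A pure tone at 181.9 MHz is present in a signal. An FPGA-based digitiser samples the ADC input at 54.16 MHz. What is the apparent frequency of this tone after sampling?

19.42 MHz

181.9 MHz mod fs = 19.42 MHz.
19.42 MHz ≤ fs/2 = 27.08 MHz, appears at 19.42 MHz.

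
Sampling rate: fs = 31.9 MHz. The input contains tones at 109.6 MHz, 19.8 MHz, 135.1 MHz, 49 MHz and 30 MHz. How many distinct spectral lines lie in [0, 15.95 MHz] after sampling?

fs/2 = 15.95 MHz.
109.6 MHz mod fs = 13.9 MHz.
13.9 MHz ≤ fs/2 = 15.95 MHz, appears at 13.9 MHz.
19.8 MHz > fs/2 = 15.95 MHz, folds to fs − 19.8 MHz = 12.1 MHz.
135.1 MHz mod fs = 7.5 MHz.
7.5 MHz ≤ fs/2 = 15.95 MHz, appears at 7.5 MHz.
49 MHz mod fs = 17.1 MHz.
17.1 MHz > fs/2 = 15.95 MHz, folds to fs − 17.1 MHz = 14.8 MHz.
30 MHz > fs/2 = 15.95 MHz, folds to fs − 30 MHz = 1.9 MHz.
Distinct values: {1.9 MHz, 7.5 MHz, 12.1 MHz, 13.9 MHz, 14.8 MHz} → 5.

5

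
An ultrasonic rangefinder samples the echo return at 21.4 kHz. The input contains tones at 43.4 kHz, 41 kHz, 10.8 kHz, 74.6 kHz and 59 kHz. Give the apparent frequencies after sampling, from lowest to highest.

0.6 kHz, 1.8 kHz, 5.2 kHz, 10.4 kHz, 10.6 kHz

fs/2 = 10.7 kHz.
43.4 kHz mod fs = 0.6 kHz.
0.6 kHz ≤ fs/2 = 10.7 kHz, appears at 0.6 kHz.
41 kHz mod fs = 19.6 kHz.
19.6 kHz > fs/2 = 10.7 kHz, folds to fs − 19.6 kHz = 1.8 kHz.
10.8 kHz > fs/2 = 10.7 kHz, folds to fs − 10.8 kHz = 10.6 kHz.
74.6 kHz mod fs = 10.4 kHz.
10.4 kHz ≤ fs/2 = 10.7 kHz, appears at 10.4 kHz.
59 kHz mod fs = 16.2 kHz.
16.2 kHz > fs/2 = 10.7 kHz, folds to fs − 16.2 kHz = 5.2 kHz.
Distinct values: {0.6 kHz, 1.8 kHz, 5.2 kHz, 10.4 kHz, 10.6 kHz}.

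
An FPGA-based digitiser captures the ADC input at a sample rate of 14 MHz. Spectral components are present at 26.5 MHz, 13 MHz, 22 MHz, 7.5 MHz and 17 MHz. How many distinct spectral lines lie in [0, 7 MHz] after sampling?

fs/2 = 7 MHz.
26.5 MHz mod fs = 12.5 MHz.
12.5 MHz > fs/2 = 7 MHz, folds to fs − 12.5 MHz = 1.5 MHz.
13 MHz > fs/2 = 7 MHz, folds to fs − 13 MHz = 1 MHz.
22 MHz mod fs = 8 MHz.
8 MHz > fs/2 = 7 MHz, folds to fs − 8 MHz = 6 MHz.
7.5 MHz > fs/2 = 7 MHz, folds to fs − 7.5 MHz = 6.5 MHz.
17 MHz mod fs = 3 MHz.
3 MHz ≤ fs/2 = 7 MHz, appears at 3 MHz.
Distinct values: {1 MHz, 1.5 MHz, 3 MHz, 6 MHz, 6.5 MHz} → 5.

5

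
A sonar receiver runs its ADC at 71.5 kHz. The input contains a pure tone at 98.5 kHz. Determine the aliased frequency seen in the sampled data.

27 kHz

98.5 kHz mod fs = 27 kHz.
27 kHz ≤ fs/2 = 35.75 kHz, appears at 27 kHz.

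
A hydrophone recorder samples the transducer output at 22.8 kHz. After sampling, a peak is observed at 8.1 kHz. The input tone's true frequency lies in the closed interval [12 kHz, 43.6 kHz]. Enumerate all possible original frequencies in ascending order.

Frequencies that alias to 8.1 kHz are k·fs ± 8.1 kHz for integer k ≥ 0.
k=0: 8.1 kHz.
k=1: 14.7 kHz, 30.9 kHz.
k=2: 37.5 kHz, 53.7 kHz.
k=3: 60.3 kHz, 76.5 kHz.
Within [12 kHz, 43.6 kHz]: 14.7 kHz, 30.9 kHz, 37.5 kHz.

14.7 kHz, 30.9 kHz, 37.5 kHz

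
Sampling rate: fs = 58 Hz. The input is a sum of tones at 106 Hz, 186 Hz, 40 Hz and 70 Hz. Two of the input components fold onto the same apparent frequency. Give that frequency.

fs/2 = 29 Hz.
106 Hz mod fs = 48 Hz.
48 Hz > fs/2 = 29 Hz, folds to fs − 48 Hz = 10 Hz.
186 Hz mod fs = 12 Hz.
12 Hz ≤ fs/2 = 29 Hz, appears at 12 Hz.
40 Hz > fs/2 = 29 Hz, folds to fs − 40 Hz = 18 Hz.
70 Hz mod fs = 12 Hz.
12 Hz ≤ fs/2 = 29 Hz, appears at 12 Hz.
70 Hz and 186 Hz both map to 12 Hz.

12 Hz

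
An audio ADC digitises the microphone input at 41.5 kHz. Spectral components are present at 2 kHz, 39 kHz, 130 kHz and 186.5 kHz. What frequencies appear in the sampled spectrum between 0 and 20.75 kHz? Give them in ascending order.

2 kHz, 2.5 kHz, 5.5 kHz, 20.5 kHz

fs/2 = 20.75 kHz.
2 kHz ≤ fs/2 = 20.75 kHz, passes unchanged.
39 kHz > fs/2 = 20.75 kHz, folds to fs − 39 kHz = 2.5 kHz.
130 kHz mod fs = 5.5 kHz.
5.5 kHz ≤ fs/2 = 20.75 kHz, appears at 5.5 kHz.
186.5 kHz mod fs = 20.5 kHz.
20.5 kHz ≤ fs/2 = 20.75 kHz, appears at 20.5 kHz.
Distinct values: {2 kHz, 2.5 kHz, 5.5 kHz, 20.5 kHz}.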